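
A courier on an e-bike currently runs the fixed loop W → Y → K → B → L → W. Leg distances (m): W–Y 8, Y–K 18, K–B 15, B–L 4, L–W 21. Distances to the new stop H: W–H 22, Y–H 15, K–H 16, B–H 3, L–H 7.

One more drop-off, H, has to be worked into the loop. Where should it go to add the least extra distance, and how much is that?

Adding 4 m by placing H on the K–B leg.

Insertion cost between consecutive stops i–j is d(i,H) + d(H,j) − d(i,j):
  between W and Y: 22 + 15 − 8 = 29
  between Y and K: 15 + 16 − 18 = 13
  between K and B: 16 + 3 − 15 = 4
  between B and L: 3 + 7 − 4 = 6
  between L and W: 7 + 22 − 21 = 8
Cheapest insertion is between K and B, adding 4.
New total = 66 + 4 = 70.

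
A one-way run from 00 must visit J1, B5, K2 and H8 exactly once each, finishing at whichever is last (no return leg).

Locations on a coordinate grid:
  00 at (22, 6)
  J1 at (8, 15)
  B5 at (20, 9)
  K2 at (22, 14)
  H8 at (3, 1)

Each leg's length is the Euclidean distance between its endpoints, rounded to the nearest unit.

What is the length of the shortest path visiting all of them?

There are 4! = 24 possible orderings.
00 - J1 - B5 - K2 - H8: 17+13+5+23 = 58
00 - J1 - B5 - H8 - K2: 17+13+19+23 = 72
00 - J1 - K2 - B5 - H8: 17+14+5+19 = 55
00 - J1 - K2 - H8 - B5: 17+14+23+19 = 73
00 - J1 - H8 - B5 - K2: 17+15+19+5 = 56
00 - J1 - H8 - K2 - B5: 17+15+23+5 = 60
00 - B5 - J1 - K2 - H8: 4+13+14+23 = 54
00 - B5 - J1 - H8 - K2: 4+13+15+23 = 55
00 - B5 - K2 - J1 - H8: 4+5+14+15 = 38
00 - B5 - K2 - H8 - J1: 4+5+23+15 = 47
00 - B5 - H8 - J1 - K2: 4+19+15+14 = 52
00 - B5 - H8 - K2 - J1: 4+19+23+14 = 60
00 - K2 - J1 - B5 - H8: 8+14+13+19 = 54
00 - K2 - J1 - H8 - B5: 8+14+15+19 = 56
… (10 more)
The minimum is 38.
One shortest path: 00 → B5 → K2 → J1 → H8.

38 — the minimum one-way total.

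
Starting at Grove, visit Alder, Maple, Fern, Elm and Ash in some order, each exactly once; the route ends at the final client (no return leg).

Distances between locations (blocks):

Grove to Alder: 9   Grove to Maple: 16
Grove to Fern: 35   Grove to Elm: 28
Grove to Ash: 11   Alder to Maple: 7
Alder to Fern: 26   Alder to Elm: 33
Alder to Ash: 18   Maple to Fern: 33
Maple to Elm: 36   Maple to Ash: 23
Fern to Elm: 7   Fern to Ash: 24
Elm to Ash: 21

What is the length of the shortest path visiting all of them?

There are 5! = 120 possible orderings.
Grove→Alder→Maple→Fern→Elm→Ash: 9+7+33+7+21 = 77
Grove→Alder→Maple→Fern→Ash→Elm: 9+7+33+24+21 = 94
Grove→Alder→Maple→Elm→Fern→Ash: 9+7+36+7+24 = 83
Grove→Alder→Maple→Elm→Ash→Fern: 9+7+36+21+24 = 97
Grove→Alder→Maple→Ash→Fern→Elm: 9+7+23+24+7 = 70
Grove→Alder→Maple→Ash→Elm→Fern: 9+7+23+21+7 = 67
Grove→Alder→Fern→Maple→Elm→Ash: 9+26+33+36+21 = 125
Grove→Alder→Fern→Maple→Ash→Elm: 9+26+33+23+21 = 112
Grove→Alder→Fern→Elm→Maple→Ash: 9+26+7+36+23 = 101
Grove→Alder→Fern→Elm→Ash→Maple: 9+26+7+21+23 = 86
Grove→Alder→Fern→Ash→Maple→Elm: 9+26+24+23+36 = 118
Grove→Alder→Fern→Ash→Elm→Maple: 9+26+24+21+36 = 116
Grove→Alder→Elm→Maple→Fern→Ash: 9+33+36+33+24 = 135
Grove→Alder→Elm→Maple→Ash→Fern: 9+33+36+23+24 = 125
… (106 more)
The minimum is 67.
One shortest path: Grove → Alder → Maple → Ash → Elm → Fern.

Minimum one-way distance = 67 blocks.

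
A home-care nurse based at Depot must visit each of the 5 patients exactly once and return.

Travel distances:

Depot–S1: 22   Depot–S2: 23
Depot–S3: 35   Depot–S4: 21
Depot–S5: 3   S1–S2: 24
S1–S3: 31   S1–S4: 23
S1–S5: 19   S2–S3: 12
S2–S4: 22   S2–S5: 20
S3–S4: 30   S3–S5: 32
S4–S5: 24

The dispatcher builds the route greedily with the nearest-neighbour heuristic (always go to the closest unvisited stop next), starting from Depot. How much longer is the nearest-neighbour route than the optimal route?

6 longer than the optimal tour.

From Depot: S5=3, S4=21, S1=22, S2=23, S3=35 → choose S5 (3).
From S5: S1=19, S2=20, S4=24, S3=32 → choose S1 (19).
From S1: S4=23, S2=24, S3=31 → choose S4 (23).
From S4: S2=22, S3=30 → choose S2 (22).
From S2: S3=12 → choose S3 (12).
NN route Depot → S5 → S1 → S4 → S2 → S3 → Depot costs 114.
Optimal: Depot → S4 → S2 → S3 → S1 → S5 → Depot costs 108 (by enumerating all 60 distinct tours).
Excess = 114 − 108 = 6.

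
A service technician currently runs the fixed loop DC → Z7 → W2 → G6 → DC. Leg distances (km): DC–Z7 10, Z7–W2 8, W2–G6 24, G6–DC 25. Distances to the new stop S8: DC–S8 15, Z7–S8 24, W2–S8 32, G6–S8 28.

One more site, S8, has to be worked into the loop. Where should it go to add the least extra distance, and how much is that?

Insertion cost between consecutive stops i–j is d(i,S8) + d(S8,j) − d(i,j):
  between DC and Z7: 15 + 24 − 10 = 29
  between Z7 and W2: 24 + 32 − 8 = 48
  between W2 and G6: 32 + 28 − 24 = 36
  between G6 and DC: 28 + 15 − 25 = 18
Cheapest insertion is between G6 and DC, adding 18.
New total = 67 + 18 = 85.

+18 km — insert S8 between G6 and DC.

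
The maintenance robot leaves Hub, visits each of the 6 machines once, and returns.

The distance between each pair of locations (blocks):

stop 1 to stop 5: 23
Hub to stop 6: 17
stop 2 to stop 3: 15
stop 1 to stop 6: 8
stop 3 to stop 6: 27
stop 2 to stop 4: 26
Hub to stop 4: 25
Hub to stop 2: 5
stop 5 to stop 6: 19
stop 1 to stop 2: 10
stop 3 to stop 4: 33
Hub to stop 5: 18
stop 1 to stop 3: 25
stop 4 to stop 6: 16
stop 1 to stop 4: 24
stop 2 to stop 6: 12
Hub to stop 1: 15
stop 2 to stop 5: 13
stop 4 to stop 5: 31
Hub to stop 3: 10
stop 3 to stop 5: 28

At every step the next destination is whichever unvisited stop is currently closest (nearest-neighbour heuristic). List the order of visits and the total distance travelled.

At Hub the remaining stops are stop 2 5, stop 3 10, stop 1 15, stop 6 17, stop 5 18, stop 4 25; go to stop 2.
At stop 2 the remaining stops are stop 1 10, stop 6 12, stop 5 13, stop 3 15, stop 4 26; go to stop 1.
At stop 1 the remaining stops are stop 6 8, stop 5 23, stop 4 24, stop 3 25; go to stop 6.
At stop 6 the remaining stops are stop 4 16, stop 5 19, stop 3 27; go to stop 4.
At stop 4 the remaining stops are stop 5 31, stop 3 33; go to stop 5.
At stop 5 the remaining stops are stop 3 28; go to stop 3.
Return stop 3→Hub: 10.
Total = 5 + 10 + 8 + 16 + 31 + 28 + 10 = 108.

Total distance 108 blocks via the nearest-neighbour route Hub → stop 2 → stop 1 → stop 6 → stop 4 → stop 5 → stop 3 → Hub.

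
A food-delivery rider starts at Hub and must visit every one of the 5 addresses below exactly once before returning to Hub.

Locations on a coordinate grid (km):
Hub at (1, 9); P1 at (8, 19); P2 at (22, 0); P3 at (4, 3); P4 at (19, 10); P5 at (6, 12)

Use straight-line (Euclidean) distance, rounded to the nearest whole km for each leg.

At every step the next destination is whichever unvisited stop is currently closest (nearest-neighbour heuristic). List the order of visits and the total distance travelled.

At Hub the remaining stops are P5 6, P3 7, P1 12, P4 18, P2 23; go to P5.
At P5 the remaining stops are P1 7, P3 9, P4 13, P2 20; go to P1.
At P1 the remaining stops are P4 14, P3 16, P2 24; go to P4.
At P4 the remaining stops are P2 10, P3 17; go to P2.
At P2 the remaining stops are P3 18; go to P3.
Return P3→Hub: 7.
Total = 6 + 7 + 14 + 10 + 18 + 7 = 62.

Total distance 62 km via the nearest-neighbour route Hub → P5 → P1 → P4 → P2 → P3 → Hub.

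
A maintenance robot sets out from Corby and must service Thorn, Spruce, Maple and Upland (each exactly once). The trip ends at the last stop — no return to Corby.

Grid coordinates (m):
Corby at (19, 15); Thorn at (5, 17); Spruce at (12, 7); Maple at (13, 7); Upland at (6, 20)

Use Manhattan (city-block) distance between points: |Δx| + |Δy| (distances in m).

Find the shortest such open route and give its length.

36 m — the minimum one-way total.

There are 4! = 24 possible orderings.
Corby→Thorn→Spruce→Maple→Upland: 16+17+1+20 = 54
Corby→Thorn→Spruce→Upland→Maple: 16+17+19+20 = 72
Corby→Thorn→Maple→Spruce→Upland: 16+18+1+19 = 54
Corby→Thorn→Maple→Upland→Spruce: 16+18+20+19 = 73
Corby→Thorn→Upland→Spruce→Maple: 16+4+19+1 = 40
Corby→Thorn→Upland→Maple→Spruce: 16+4+20+1 = 41
Corby→Spruce→Thorn→Maple→Upland: 15+17+18+20 = 70
Corby→Spruce→Thorn→Upland→Maple: 15+17+4+20 = 56
Corby→Spruce→Maple→Thorn→Upland: 15+1+18+4 = 38
Corby→Spruce→Maple→Upland→Thorn: 15+1+20+4 = 40
Corby→Spruce→Upland→Thorn→Maple: 15+19+4+18 = 56
Corby→Spruce→Upland→Maple→Thorn: 15+19+20+18 = 72
Corby→Maple→Thorn→Spruce→Upland: 14+18+17+19 = 68
Corby→Maple→Thorn→Upland→Spruce: 14+18+4+19 = 55
… (10 more)
Corby→Maple→Spruce→Thorn→Upland: 14+1+17+4 = 36  ← best
The minimum is 36.
One shortest path: Corby → Maple → Spruce → Thorn → Upland.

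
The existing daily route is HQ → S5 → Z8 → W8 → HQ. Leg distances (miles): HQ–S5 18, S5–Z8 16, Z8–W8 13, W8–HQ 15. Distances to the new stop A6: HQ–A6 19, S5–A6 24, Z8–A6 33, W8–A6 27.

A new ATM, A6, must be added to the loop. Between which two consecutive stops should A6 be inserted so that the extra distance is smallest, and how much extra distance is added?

Minimum extra distance: 25 miles, inserting A6 between HQ and S5.

Insertion cost between consecutive stops i–j is d(i,A6) + d(A6,j) − d(i,j):
  between HQ and S5: 19 + 24 − 18 = 25
  between S5 and Z8: 24 + 33 − 16 = 41
  between Z8 and W8: 33 + 27 − 13 = 47
  between W8 and HQ: 27 + 19 − 15 = 31
Cheapest insertion is between HQ and S5, adding 25.
New total = 62 + 25 = 87.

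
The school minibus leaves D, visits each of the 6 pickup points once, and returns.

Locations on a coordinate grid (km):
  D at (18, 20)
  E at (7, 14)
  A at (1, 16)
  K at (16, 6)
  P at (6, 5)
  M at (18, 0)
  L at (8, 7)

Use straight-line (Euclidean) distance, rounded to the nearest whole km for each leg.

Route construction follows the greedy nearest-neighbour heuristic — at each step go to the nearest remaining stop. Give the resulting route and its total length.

Total distance 69 km via the nearest-neighbour route D → E → A → L → P → K → M → D.

At D the remaining stops are E 13, K 14, L 16, A 17, P 19, M 20; go to E.
At E the remaining stops are A 6, L 7, P 9, K 12, M 18; go to A.
At A the remaining stops are L 11, P 12, K 18, M 23; go to L.
At L the remaining stops are P 3, K 8, M 12; go to P.
At P the remaining stops are K 10, M 13; go to K.
At K the remaining stops are M 6; go to M.
Return M→D: 20.
Total = 13 + 6 + 11 + 3 + 10 + 6 + 20 = 69.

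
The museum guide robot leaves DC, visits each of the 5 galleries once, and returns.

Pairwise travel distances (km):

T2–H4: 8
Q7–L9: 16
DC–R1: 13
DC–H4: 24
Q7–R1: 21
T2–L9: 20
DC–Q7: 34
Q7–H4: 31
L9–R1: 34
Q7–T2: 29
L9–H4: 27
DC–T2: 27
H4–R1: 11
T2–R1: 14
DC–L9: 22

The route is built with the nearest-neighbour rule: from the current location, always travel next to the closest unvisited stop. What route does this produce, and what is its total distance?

Total distance 102 km via the nearest-neighbour route DC → R1 → H4 → T2 → L9 → Q7 → DC.

From DC: distances to unvisited — R1=13, L9=22, H4=24, T2=27, Q7=34. Nearest is R1 (13).
From R1: distances to unvisited — H4=11, T2=14, Q7=21, L9=34. Nearest is H4 (11).
From H4: distances to unvisited — T2=8, L9=27, Q7=31. Nearest is T2 (8).
From T2: distances to unvisited — L9=20, Q7=29. Nearest is L9 (20).
From L9: distances to unvisited — Q7=16. Nearest is Q7 (16).
Return Q7→DC: 34.
Total = 13 + 11 + 8 + 20 + 16 + 34 = 102.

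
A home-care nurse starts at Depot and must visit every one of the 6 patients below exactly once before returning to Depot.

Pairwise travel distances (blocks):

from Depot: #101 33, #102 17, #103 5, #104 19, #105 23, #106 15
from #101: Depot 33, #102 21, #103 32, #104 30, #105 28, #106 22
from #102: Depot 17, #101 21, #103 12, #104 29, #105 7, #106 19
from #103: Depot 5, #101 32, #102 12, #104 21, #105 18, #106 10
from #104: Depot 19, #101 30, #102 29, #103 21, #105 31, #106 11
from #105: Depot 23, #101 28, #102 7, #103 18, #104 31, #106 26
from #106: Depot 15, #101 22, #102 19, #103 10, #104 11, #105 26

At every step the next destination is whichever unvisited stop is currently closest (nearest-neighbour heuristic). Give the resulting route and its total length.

123 blocks along Depot → #103 → #106 → #104 → #102 → #105 → #101 → Depot.

Depot → [#103:5 / #106:15 / #102:17 / #104:19 / #105:23 / #101:33] → #103 (5)
#103 → [#106:10 / #102:12 / #105:18 / #104:21 / #101:32] → #106 (10)
#106 → [#104:11 / #102:19 / #101:22 / #105:26] → #104 (11)
#104 → [#102:29 / #101:30 / #105:31] → #102 (29)
#102 → [#105:7 / #101:21] → #105 (7)
#105 → [#101:28] → #101 (28)
Return #101→Depot: 33.
Total = 5 + 10 + 11 + 29 + 7 + 28 + 33 = 123.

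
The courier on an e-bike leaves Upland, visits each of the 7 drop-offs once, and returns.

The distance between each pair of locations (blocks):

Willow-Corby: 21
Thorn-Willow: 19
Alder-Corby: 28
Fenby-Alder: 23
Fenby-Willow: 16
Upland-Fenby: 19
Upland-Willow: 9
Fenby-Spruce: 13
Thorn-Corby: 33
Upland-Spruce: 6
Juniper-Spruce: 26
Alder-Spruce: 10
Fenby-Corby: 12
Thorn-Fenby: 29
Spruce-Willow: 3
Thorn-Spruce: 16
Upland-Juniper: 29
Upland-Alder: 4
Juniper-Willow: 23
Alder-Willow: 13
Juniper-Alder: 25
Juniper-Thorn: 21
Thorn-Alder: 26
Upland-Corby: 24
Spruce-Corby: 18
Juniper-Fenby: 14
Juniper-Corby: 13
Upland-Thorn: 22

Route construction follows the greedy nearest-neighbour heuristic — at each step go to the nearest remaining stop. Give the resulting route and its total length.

Nearest-neighbour total = 101 blocks; route Upland → Alder → Spruce → Willow → Fenby → Corby → Juniper → Thorn → Upland.

From Upland: distances to unvisited — Alder=4, Spruce=6, Willow=9, Fenby=19, Thorn=22, Corby=24, Juniper=29. Nearest is Alder (4).
From Alder: distances to unvisited — Spruce=10, Willow=13, Fenby=23, Juniper=25, Thorn=26, Corby=28. Nearest is Spruce (10).
From Spruce: distances to unvisited — Willow=3, Fenby=13, Thorn=16, Corby=18, Juniper=26. Nearest is Willow (3).
From Willow: distances to unvisited — Fenby=16, Thorn=19, Corby=21, Juniper=23. Nearest is Fenby (16).
From Fenby: distances to unvisited — Corby=12, Juniper=14, Thorn=29. Nearest is Corby (12).
From Corby: distances to unvisited — Juniper=13, Thorn=33. Nearest is Juniper (13).
From Juniper: distances to unvisited — Thorn=21. Nearest is Thorn (21).
Return Thorn→Upland: 22.
Total = 4 + 10 + 3 + 16 + 12 + 13 + 21 + 22 = 101.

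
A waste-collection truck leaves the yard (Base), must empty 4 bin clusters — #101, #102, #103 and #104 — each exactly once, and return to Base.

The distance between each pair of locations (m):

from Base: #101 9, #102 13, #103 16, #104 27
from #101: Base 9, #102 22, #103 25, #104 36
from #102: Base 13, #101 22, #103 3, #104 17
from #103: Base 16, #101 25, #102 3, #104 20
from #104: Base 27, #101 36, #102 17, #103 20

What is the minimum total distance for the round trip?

Minimum total distance: 81 m.

There are 12 distinct closed tours to check (reversals are equivalent).
Base-#101-#102-#103-#104-Base: 9+22+3+20+27 = 81
Base-#101-#102-#104-#103-Base: 9+22+17+20+16 = 84
Base-#101-#103-#102-#104-Base: 9+25+3+17+27 = 81
Base-#101-#103-#104-#102-Base: 9+25+20+17+13 = 84
Base-#101-#104-#102-#103-Base: 9+36+17+3+16 = 81
Base-#101-#104-#103-#102-Base: 9+36+20+3+13 = 81
Base-#102-#101-#103-#104-Base: 13+22+25+20+27 = 107
Base-#102-#101-#104-#103-Base: 13+22+36+20+16 = 107
Base-#102-#103-#101-#104-Base: 13+3+25+36+27 = 104
Base-#102-#104-#101-#103-Base: 13+17+36+25+16 = 107
Base-#103-#101-#102-#104-Base: 16+25+22+17+27 = 107
Base-#103-#102-#101-#104-Base: 16+3+22+36+27 = 104
The minimum is 81.
One optimal route: Base → #101 → #102 → #103 → #104 → Base (or its reverse).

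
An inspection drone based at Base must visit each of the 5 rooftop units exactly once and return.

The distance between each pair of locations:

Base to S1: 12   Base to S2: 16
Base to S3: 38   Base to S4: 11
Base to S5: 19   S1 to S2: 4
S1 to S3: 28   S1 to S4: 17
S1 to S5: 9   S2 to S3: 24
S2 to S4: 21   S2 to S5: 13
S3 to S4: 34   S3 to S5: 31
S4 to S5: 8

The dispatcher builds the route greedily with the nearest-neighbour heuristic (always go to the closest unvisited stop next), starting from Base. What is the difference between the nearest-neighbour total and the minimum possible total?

4 longer than the optimal tour.

From Base: S4=11, S1=12, S2=16, S5=19, S3=38 → choose S4 (11).
From S4: S5=8, S1=17, S2=21, S3=34 → choose S5 (8).
From S5: S1=9, S2=13, S3=31 → choose S1 (9).
From S1: S2=4, S3=28 → choose S2 (4).
From S2: S3=24 → choose S3 (24).
NN route Base → S4 → S5 → S1 → S2 → S3 → Base costs 94.
Optimal: Base → S1 → S2 → S3 → S5 → S4 → Base costs 90 (by enumerating all 60 distinct tours).
Excess = 94 − 90 = 4.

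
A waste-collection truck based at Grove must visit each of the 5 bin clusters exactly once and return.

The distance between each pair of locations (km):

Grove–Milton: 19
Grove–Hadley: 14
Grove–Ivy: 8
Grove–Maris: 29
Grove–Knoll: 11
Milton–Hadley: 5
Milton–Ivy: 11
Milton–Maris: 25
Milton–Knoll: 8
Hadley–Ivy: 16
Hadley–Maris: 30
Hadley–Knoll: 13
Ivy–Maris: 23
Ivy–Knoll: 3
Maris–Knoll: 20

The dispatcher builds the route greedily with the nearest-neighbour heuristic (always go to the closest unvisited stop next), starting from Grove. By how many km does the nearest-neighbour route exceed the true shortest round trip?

The nearest-neighbour route is 8 km longer than optimal.

From Grove: Ivy=8, Knoll=11, Hadley=14, Milton=19, Maris=29 → choose Ivy (8).
From Ivy: Knoll=3, Milton=11, Hadley=16, Maris=23 → choose Knoll (3).
From Knoll: Milton=8, Hadley=13, Maris=20 → choose Milton (8).
From Milton: Hadley=5, Maris=25 → choose Hadley (5).
From Hadley: Maris=30 → choose Maris (30).
NN route Grove → Ivy → Knoll → Milton → Hadley → Maris → Grove costs 83.
Optimal: Grove → Hadley → Milton → Maris → Knoll → Ivy → Grove costs 75 (by enumerating all 60 distinct tours).
Excess = 83 − 75 = 8.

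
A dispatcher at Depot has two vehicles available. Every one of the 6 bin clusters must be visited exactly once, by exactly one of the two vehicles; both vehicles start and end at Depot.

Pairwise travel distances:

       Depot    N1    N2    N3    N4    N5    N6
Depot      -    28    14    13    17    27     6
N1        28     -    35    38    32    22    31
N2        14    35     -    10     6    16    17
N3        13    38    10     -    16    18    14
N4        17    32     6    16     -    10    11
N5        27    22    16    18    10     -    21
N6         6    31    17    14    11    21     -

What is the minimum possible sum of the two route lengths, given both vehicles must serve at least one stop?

Try each way of splitting the stops between the two vehicles (each non-empty) and, for each split, find the best tour for each vehicle:
  {N1} + {N2, N3, N4, N5, N6}: 56 + 66 = 122
  {N2} + {N1, N3, N4, N5, N6}: 28 + 96 = 124
  {N1, N2} + {N3, N4, N5, N6}: 77 + 58 = 135
  {N3} + {N1, N2, N4, N5, N6}: 26 + 89 = 115
  {N1, N3} + {N2, N4, N5, N6}: 79 + 57 = 136
  {N2, N3} + {N1, N4, N5, N6}: 37 + 77 = 114
  … (31 splits in total)
  {N1, N2, N3, N4, N5} + {N6}: 89 + 12 = 101  ← best
Best: vehicle 1 Depot → N1 → N5 → N4 → N2 → N3 → Depot = 89; vehicle 2 Depot → N6 → Depot = 12; combined 101.

101 — the smallest possible combined total.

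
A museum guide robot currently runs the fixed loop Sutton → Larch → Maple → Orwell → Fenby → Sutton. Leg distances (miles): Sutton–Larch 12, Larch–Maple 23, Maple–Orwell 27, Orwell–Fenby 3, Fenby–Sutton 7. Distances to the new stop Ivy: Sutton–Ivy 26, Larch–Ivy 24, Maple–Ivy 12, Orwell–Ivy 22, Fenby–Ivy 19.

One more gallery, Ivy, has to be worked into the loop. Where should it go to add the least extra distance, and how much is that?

Minimum extra distance: 7 miles, inserting Ivy between Maple and Orwell.

Insertion cost between consecutive stops i–j is d(i,Ivy) + d(Ivy,j) − d(i,j):
  between Sutton and Larch: 26 + 24 − 12 = 38
  between Larch and Maple: 24 + 12 − 23 = 13
  between Maple and Orwell: 12 + 22 − 27 = 7
  between Orwell and Fenby: 22 + 19 − 3 = 38
  between Fenby and Sutton: 19 + 26 − 7 = 38
Cheapest insertion is between Maple and Orwell, adding 7.
New total = 72 + 7 = 79.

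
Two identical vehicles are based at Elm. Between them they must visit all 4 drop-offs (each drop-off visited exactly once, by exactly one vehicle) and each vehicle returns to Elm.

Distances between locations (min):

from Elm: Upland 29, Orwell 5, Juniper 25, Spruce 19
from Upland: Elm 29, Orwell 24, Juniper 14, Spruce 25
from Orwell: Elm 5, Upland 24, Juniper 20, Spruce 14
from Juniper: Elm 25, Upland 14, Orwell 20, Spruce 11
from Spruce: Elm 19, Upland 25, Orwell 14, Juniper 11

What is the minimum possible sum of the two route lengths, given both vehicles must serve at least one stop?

There are 2^3 − 1 = 7 ways to divide the 4 stops into two non-empty groups. For each, the best each vehicle can do is its own shortest tour through its group:
  {Upland} + {Orwell, Juniper, Spruce}: 58 + 55 = 113
  {Orwell} + {Upland, Juniper, Spruce}: 10 + 73 = 83
  {Upland, Orwell} + {Juniper, Spruce}: 58 + 55 = 113
  {Juniper} + {Upland, Orwell, Spruce}: 50 + 73 = 123
  {Upland, Juniper} + {Orwell, Spruce}: 68 + 38 = 106
  {Orwell, Juniper} + {Upland, Spruce}: 50 + 73 = 123
  … (7 splits in total)
Best: vehicle 1 Elm → Orwell → Elm = 10; vehicle 2 Elm → Upland → Juniper → Spruce → Elm = 73; combined 83.

83 min — the smallest possible combined total.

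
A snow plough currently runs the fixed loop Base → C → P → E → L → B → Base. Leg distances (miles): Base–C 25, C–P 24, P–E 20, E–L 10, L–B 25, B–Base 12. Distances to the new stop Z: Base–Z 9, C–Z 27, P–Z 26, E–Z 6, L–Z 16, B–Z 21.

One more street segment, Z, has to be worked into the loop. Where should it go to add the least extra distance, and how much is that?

Minimum extra distance: 11 miles, inserting Z between Base and C.

Insertion cost between consecutive stops i–j is d(i,Z) + d(Z,j) − d(i,j):
  between Base and C: 9 + 27 − 25 = 11
  between C and P: 27 + 26 − 24 = 29
  between P and E: 26 + 6 − 20 = 12
  between E and L: 6 + 16 − 10 = 12
  between L and B: 16 + 21 − 25 = 12
  between B and Base: 21 + 9 − 12 = 18
Cheapest insertion is between Base and C, adding 11.
New total = 116 + 11 = 127.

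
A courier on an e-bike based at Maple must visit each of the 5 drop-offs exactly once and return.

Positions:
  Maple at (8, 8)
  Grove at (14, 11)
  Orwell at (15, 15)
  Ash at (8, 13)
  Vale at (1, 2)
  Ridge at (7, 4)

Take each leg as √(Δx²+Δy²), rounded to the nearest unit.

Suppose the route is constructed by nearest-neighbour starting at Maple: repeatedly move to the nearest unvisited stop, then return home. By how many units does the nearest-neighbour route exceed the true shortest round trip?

2 longer than the optimal tour.

From Maple: Ridge=4, Ash=5, Grove=7, Vale=9, Orwell=10 → choose Ridge (4).
From Ridge: Vale=6, Ash=9, Grove=10, Orwell=14 → choose Vale (6).
From Vale: Ash=13, Grove=16, Orwell=19 → choose Ash (13).
From Ash: Grove=6, Orwell=7 → choose Grove (6).
From Grove: Orwell=4 → choose Orwell (4).
NN route Maple → Ridge → Vale → Ash → Grove → Orwell → Maple costs 43.
Optimal: Maple → Grove → Orwell → Ash → Vale → Ridge → Maple costs 41 (by enumerating all 60 distinct tours).
Excess = 43 − 41 = 2.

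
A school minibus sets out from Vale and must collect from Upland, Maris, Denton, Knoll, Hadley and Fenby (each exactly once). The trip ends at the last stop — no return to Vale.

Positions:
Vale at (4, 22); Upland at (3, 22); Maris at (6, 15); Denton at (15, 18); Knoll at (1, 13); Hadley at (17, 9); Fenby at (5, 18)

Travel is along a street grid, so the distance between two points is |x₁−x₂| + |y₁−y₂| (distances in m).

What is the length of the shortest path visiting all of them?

Shortest open route: 44 m.

There are 6! = 720 possible orderings.
Vale → Upland → Maris → Denton → Knoll → Hadley → Fenby: 1+10+12+19+20+21 = 83
Vale → Upland → Maris → Denton → Knoll → Fenby → Hadley: 1+10+12+19+9+21 = 72
Vale → Upland → Maris → Denton → Hadley → Knoll → Fenby: 1+10+12+11+20+9 = 63
Vale → Upland → Maris → Denton → Hadley → Fenby → Knoll: 1+10+12+11+21+9 = 64
Vale → Upland → Maris → Denton → Fenby → Knoll → Hadley: 1+10+12+10+9+20 = 62
Vale → Upland → Maris → Denton → Fenby → Hadley → Knoll: 1+10+12+10+21+20 = 74
Vale → Upland → Maris → Knoll → Denton → Hadley → Fenby: 1+10+7+19+11+21 = 69
Vale → Upland → Maris → Knoll → Denton → Fenby → Hadley: 1+10+7+19+10+21 = 68
… (712 more)
Vale → Upland → Knoll → Maris → Fenby → Denton → Hadley: 1+11+7+4+10+11 = 44  ← best
The minimum is 44.
One shortest path: Vale → Upland → Knoll → Maris → Fenby → Denton → Hadley.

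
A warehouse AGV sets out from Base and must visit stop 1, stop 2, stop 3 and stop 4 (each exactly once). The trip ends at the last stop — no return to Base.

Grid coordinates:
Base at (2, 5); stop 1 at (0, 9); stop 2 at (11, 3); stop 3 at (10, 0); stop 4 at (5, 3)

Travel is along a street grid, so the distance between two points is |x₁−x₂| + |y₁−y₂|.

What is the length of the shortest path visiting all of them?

There are 4! = 24 possible orderings.
Base → stop 1 → stop 2 → stop 3 → stop 4: 6+17+4+8 = 35
Base → stop 1 → stop 2 → stop 4 → stop 3: 6+17+6+8 = 37
Base → stop 1 → stop 3 → stop 2 → stop 4: 6+19+4+6 = 35
Base → stop 1 → stop 3 → stop 4 → stop 2: 6+19+8+6 = 39
Base → stop 1 → stop 4 → stop 2 → stop 3: 6+11+6+4 = 27
Base → stop 1 → stop 4 → stop 3 → stop 2: 6+11+8+4 = 29
Base → stop 2 → stop 1 → stop 3 → stop 4: 11+17+19+8 = 55
Base → stop 2 → stop 1 → stop 4 → stop 3: 11+17+11+8 = 47
Base → stop 2 → stop 3 → stop 1 → stop 4: 11+4+19+11 = 45
Base → stop 2 → stop 3 → stop 4 → stop 1: 11+4+8+11 = 34
Base → stop 2 → stop 4 → stop 1 → stop 3: 11+6+11+19 = 47
Base → stop 2 → stop 4 → stop 3 → stop 1: 11+6+8+19 = 44
Base → stop 3 → stop 1 → stop 2 → stop 4: 13+19+17+6 = 55
Base → stop 3 → stop 1 → stop 4 → stop 2: 13+19+11+6 = 49
… (10 more)
The minimum is 27.
One shortest path: Base → stop 1 → stop 4 → stop 2 → stop 3.

27 — the minimum one-way total.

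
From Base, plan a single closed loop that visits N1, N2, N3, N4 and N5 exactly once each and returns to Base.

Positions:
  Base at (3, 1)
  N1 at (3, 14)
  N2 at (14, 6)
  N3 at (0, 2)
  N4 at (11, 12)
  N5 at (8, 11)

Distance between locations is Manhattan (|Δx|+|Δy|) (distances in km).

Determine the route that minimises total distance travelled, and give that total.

With 5 stops there are 5!/2 = 60 distinct round trips (a route and its reverse cost the same).
Base→N1→N2→N3→N4→N5→Base: 13+19+18+21+4+15 = 90
Base→N1→N2→N3→N5→N4→Base: 13+19+18+17+4+19 = 90
Base→N1→N2→N4→N3→N5→Base: 13+19+9+21+17+15 = 94
Base→N1→N2→N4→N5→N3→Base: 13+19+9+4+17+4 = 66
Base→N1→N2→N5→N3→N4→Base: 13+19+11+17+21+19 = 100
Base→N1→N2→N5→N4→N3→Base: 13+19+11+4+21+4 = 72
Base→N1→N3→N2→N4→N5→Base: 13+15+18+9+4+15 = 74
Base→N1→N3→N2→N5→N4→Base: 13+15+18+11+4+19 = 80
Base→N1→N3→N4→N2→N5→Base: 13+15+21+9+11+15 = 84
Base→N1→N3→N4→N5→N2→Base: 13+15+21+4+11+16 = 80
Base→N1→N3→N5→N2→N4→Base: 13+15+17+11+9+19 = 84
Base→N1→N3→N5→N4→N2→Base: 13+15+17+4+9+16 = 74
Base→N1→N4→N2→N3→N5→Base: 13+10+9+18+17+15 = 82
Base→N1→N4→N2→N5→N3→Base: 13+10+9+11+17+4 = 64
… (46 more)
Base→N1→N5→N4→N2→N3→Base: 13+8+4+9+18+4 = 56  ← best
The minimum is 56.
One optimal route: Base → N1 → N5 → N4 → N2 → N3 → Base (or its reverse).

56 km — the shortest possible round trip.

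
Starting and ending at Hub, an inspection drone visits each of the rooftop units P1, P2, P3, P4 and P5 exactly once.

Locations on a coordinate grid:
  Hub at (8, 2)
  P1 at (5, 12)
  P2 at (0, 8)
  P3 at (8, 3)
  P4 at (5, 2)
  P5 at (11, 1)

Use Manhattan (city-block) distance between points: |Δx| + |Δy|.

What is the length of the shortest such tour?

Minimum total distance: 44.

There are 60 distinct closed tours to check (reversals are equivalent).
Hub → P1 → P2 → P3 → P4 → P5 → Hub: 13+9+13+4+7+4 = 50
Hub → P1 → P2 → P3 → P5 → P4 → Hub: 13+9+13+5+7+3 = 50
Hub → P1 → P2 → P4 → P3 → P5 → Hub: 13+9+11+4+5+4 = 46
Hub → P1 → P2 → P4 → P5 → P3 → Hub: 13+9+11+7+5+1 = 46
Hub → P1 → P2 → P5 → P3 → P4 → Hub: 13+9+18+5+4+3 = 52
Hub → P1 → P2 → P5 → P4 → P3 → Hub: 13+9+18+7+4+1 = 52
Hub → P1 → P3 → P2 → P4 → P5 → Hub: 13+12+13+11+7+4 = 60
Hub → P1 → P3 → P2 → P5 → P4 → Hub: 13+12+13+18+7+3 = 66
Hub → P1 → P3 → P4 → P2 → P5 → Hub: 13+12+4+11+18+4 = 62
Hub → P1 → P3 → P4 → P5 → P2 → Hub: 13+12+4+7+18+14 = 68
Hub → P1 → P3 → P5 → P2 → P4 → Hub: 13+12+5+18+11+3 = 62
Hub → P1 → P3 → P5 → P4 → P2 → Hub: 13+12+5+7+11+14 = 62
Hub → P1 → P4 → P2 → P3 → P5 → Hub: 13+10+11+13+5+4 = 56
Hub → P1 → P4 → P2 → P5 → P3 → Hub: 13+10+11+18+5+1 = 58
… (46 more)
Hub → P3 → P1 → P2 → P4 → P5 → Hub: 1+12+9+11+7+4 = 44  ← best
The minimum is 44.
One optimal route: Hub → P3 → P1 → P2 → P4 → P5 → Hub (or its reverse).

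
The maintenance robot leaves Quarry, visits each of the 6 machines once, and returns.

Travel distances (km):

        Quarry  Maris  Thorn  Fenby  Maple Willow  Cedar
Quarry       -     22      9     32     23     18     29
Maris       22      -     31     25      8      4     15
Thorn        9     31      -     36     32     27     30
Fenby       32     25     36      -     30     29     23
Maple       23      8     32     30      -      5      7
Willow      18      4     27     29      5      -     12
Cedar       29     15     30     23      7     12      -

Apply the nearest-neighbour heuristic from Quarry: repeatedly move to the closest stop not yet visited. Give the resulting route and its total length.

At Quarry the remaining stops are Thorn 9, Willow 18, Maris 22, Maple 23, Cedar 29, Fenby 32; go to Thorn.
At Thorn the remaining stops are Willow 27, Cedar 30, Maris 31, Maple 32, Fenby 36; go to Willow.
At Willow the remaining stops are Maris 4, Maple 5, Cedar 12, Fenby 29; go to Maris.
At Maris the remaining stops are Maple 8, Cedar 15, Fenby 25; go to Maple.
At Maple the remaining stops are Cedar 7, Fenby 30; go to Cedar.
At Cedar the remaining stops are Fenby 23; go to Fenby.
Return Fenby→Quarry: 32.
Total = 9 + 27 + 4 + 8 + 7 + 23 + 32 = 110.

Nearest-neighbour total = 110 km; route Quarry → Thorn → Willow → Maris → Maple → Cedar → Fenby → Quarry.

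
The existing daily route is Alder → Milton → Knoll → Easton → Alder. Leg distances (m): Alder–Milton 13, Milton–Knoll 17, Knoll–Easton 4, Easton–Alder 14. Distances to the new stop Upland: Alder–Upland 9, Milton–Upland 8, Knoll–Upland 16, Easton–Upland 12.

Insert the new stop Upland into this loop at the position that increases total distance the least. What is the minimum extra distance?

Insertion cost between consecutive stops i–j is d(i,Upland) + d(Upland,j) − d(i,j):
  between Alder and Milton: 9 + 8 − 13 = 4
  between Milton and Knoll: 8 + 16 − 17 = 7
  between Knoll and Easton: 16 + 12 − 4 = 24
  between Easton and Alder: 12 + 9 − 14 = 7
Cheapest insertion is between Alder and Milton, adding 4.
New total = 48 + 4 = 52.

Adding 4 m by placing Upland on the Alder–Milton leg.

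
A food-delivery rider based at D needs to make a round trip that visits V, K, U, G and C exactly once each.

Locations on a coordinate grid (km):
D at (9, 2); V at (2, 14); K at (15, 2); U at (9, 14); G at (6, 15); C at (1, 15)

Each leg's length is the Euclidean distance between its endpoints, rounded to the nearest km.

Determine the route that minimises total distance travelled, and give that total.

Minimum total distance: 42 km.

There are 60 distinct closed tours to check (reversals are equivalent).
D → V → K → U → G → C → D: 14+18+13+3+5+15 = 68
D → V → K → U → C → G → D: 14+18+13+8+5+13 = 71
D → V → K → G → U → C → D: 14+18+16+3+8+15 = 74
D → V → K → G → C → U → D: 14+18+16+5+8+12 = 73
D → V → K → C → U → G → D: 14+18+19+8+3+13 = 75
D → V → K → C → G → U → D: 14+18+19+5+3+12 = 71
D → V → U → K → G → C → D: 14+7+13+16+5+15 = 70
D → V → U → K → C → G → D: 14+7+13+19+5+13 = 71
D → V → U → G → K → C → D: 14+7+3+16+19+15 = 74
D → V → U → G → C → K → D: 14+7+3+5+19+6 = 54
D → V → U → C → K → G → D: 14+7+8+19+16+13 = 77
D → V → U → C → G → K → D: 14+7+8+5+16+6 = 56
D → V → G → K → U → C → D: 14+4+16+13+8+15 = 70
D → V → G → K → C → U → D: 14+4+16+19+8+12 = 73
… (46 more)
D → V → C → G → U → K → D: 14+1+5+3+13+6 = 42  ← best
The minimum is 42.
One optimal route: D → V → C → G → U → K → D (or its reverse).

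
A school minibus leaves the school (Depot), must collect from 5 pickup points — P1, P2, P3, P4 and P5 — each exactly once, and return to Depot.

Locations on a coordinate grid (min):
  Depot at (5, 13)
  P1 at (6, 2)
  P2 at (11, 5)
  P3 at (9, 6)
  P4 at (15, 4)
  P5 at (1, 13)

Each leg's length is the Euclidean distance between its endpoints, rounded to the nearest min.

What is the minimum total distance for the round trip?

39 min — the shortest possible round trip.

With 5 stops there are 5!/2 = 60 distinct round trips (a route and its reverse cost the same).
Depot→P1→P2→P3→P4→P5→Depot: 11+6+2+6+17+4 = 46
Depot→P1→P2→P3→P5→P4→Depot: 11+6+2+11+17+13 = 60
Depot→P1→P2→P4→P3→P5→Depot: 11+6+4+6+11+4 = 42
Depot→P1→P2→P4→P5→P3→Depot: 11+6+4+17+11+8 = 57
Depot→P1→P2→P5→P3→P4→Depot: 11+6+13+11+6+13 = 60
Depot→P1→P2→P5→P4→P3→Depot: 11+6+13+17+6+8 = 61
Depot→P1→P3→P2→P4→P5→Depot: 11+5+2+4+17+4 = 43
Depot→P1→P3→P2→P5→P4→Depot: 11+5+2+13+17+13 = 61
Depot→P1→P3→P4→P2→P5→Depot: 11+5+6+4+13+4 = 43
Depot→P1→P3→P4→P5→P2→Depot: 11+5+6+17+13+10 = 62
Depot→P1→P3→P5→P2→P4→Depot: 11+5+11+13+4+13 = 57
Depot→P1→P3→P5→P4→P2→Depot: 11+5+11+17+4+10 = 58
Depot→P1→P4→P2→P3→P5→Depot: 11+9+4+2+11+4 = 41
Depot→P1→P4→P2→P5→P3→Depot: 11+9+4+13+11+8 = 56
… (46 more)
Depot→P3→P2→P4→P1→P5→Depot: 8+2+4+9+12+4 = 39  ← best
The minimum is 39.
One optimal route: Depot → P3 → P2 → P4 → P1 → P5 → Depot (or its reverse).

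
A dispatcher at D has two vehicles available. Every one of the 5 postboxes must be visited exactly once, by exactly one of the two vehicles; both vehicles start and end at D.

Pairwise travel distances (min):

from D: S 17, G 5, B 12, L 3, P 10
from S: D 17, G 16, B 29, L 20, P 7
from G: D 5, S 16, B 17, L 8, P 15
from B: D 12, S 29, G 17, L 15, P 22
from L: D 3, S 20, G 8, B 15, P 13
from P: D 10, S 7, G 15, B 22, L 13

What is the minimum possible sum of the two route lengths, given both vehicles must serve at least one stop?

Minimum combined distance: 68 min.

Try each way of splitting the stops between the two vehicles (each non-empty) and, for each split, find the best tour for each vehicle:
  {S} + {G, B, L, P}: 34 + 60 = 94
  {G} + {S, B, L, P}: 10 + 64 = 74
  {S, G} + {B, L, P}: 38 + 50 = 88
  {B} + {S, G, L, P}: 24 + 44 = 68
  {S, B} + {G, L, P}: 58 + 36 = 94
  {G, B} + {S, L, P}: 34 + 40 = 74
  … (15 splits in total)
Best: vehicle 1 D → B → D = 24; vehicle 2 D → G → S → P → L → D = 44; combined 68.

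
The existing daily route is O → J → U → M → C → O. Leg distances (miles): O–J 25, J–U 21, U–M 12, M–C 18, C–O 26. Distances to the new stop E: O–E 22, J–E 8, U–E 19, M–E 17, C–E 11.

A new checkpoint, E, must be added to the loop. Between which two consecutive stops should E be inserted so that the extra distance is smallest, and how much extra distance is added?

Adding 5 miles by placing E on the O–J leg.

Insertion cost between consecutive stops i–j is d(i,E) + d(E,j) − d(i,j):
  between O and J: 22 + 8 − 25 = 5
  between J and U: 8 + 19 − 21 = 6
  between U and M: 19 + 17 − 12 = 24
  between M and C: 17 + 11 − 18 = 10
  between C and O: 11 + 22 − 26 = 7
Cheapest insertion is between O and J, adding 5.
New total = 102 + 5 = 107.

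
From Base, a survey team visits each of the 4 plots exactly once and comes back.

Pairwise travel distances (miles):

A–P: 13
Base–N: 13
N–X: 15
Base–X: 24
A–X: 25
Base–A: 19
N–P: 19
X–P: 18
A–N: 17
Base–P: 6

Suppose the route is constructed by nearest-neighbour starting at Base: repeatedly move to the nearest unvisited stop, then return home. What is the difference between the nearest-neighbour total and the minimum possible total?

Base: P=6, N=13, A=19, X=24 ⇒ P
P: A=13, X=18, N=19 ⇒ A
A: N=17, X=25 ⇒ N
N: X=15 ⇒ X
NN route Base → P → A → N → X → Base costs 75.
Optimal: Base → N → X → A → P → Base costs 72 (by enumerating all 12 distinct tours).
Excess = 75 − 72 = 3.

The nearest-neighbour route is 3 miles longer than optimal.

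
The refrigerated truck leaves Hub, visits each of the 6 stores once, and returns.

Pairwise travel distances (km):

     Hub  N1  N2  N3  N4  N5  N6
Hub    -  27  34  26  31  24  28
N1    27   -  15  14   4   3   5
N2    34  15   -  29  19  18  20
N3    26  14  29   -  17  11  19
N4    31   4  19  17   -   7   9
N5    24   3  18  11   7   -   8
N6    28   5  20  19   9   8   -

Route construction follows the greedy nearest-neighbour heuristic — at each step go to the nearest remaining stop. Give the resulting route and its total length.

At Hub the remaining stops are N5 24, N3 26, N1 27, N6 28, N4 31, N2 34; go to N5.
At N5 the remaining stops are N1 3, N4 7, N6 8, N3 11, N2 18; go to N1.
At N1 the remaining stops are N4 4, N6 5, N3 14, N2 15; go to N4.
At N4 the remaining stops are N6 9, N3 17, N2 19; go to N6.
At N6 the remaining stops are N3 19, N2 20; go to N3.
At N3 the remaining stops are N2 29; go to N2.
Return N2→Hub: 34.
Total = 24 + 3 + 4 + 9 + 19 + 29 + 34 = 122.

122 km along Hub → N5 → N1 → N4 → N6 → N3 → N2 → Hub.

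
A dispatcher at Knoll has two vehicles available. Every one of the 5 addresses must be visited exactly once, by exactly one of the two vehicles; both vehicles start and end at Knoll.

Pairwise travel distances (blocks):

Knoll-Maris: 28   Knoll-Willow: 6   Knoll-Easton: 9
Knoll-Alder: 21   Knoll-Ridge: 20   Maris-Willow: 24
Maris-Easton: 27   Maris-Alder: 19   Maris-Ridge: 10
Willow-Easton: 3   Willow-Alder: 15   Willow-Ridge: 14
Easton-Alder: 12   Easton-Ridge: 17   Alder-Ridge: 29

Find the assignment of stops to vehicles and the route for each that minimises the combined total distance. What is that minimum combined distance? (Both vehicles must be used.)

There are 2^4 − 1 = 15 ways to divide the 5 stops into two non-empty groups. For each, the best each vehicle can do is its own shortest tour through its group:
  {Maris} + {Willow, Easton, Alder, Ridge}: 56 + 70 = 126
  {Willow} + {Maris, Easton, Alder, Ridge}: 12 + 70 = 82
  {Maris, Willow} + {Easton, Alder, Ridge}: 58 + 70 = 128
  {Easton} + {Maris, Willow, Alder, Ridge}: 18 + 70 = 88
  {Maris, Easton} + {Willow, Alder, Ridge}: 64 + 70 = 134
  {Willow, Easton} + {Maris, Alder, Ridge}: 18 + 70 = 88
  … (15 splits in total)
Best: vehicle 1 Knoll → Willow → Knoll = 12; vehicle 2 Knoll → Easton → Alder → Maris → Ridge → Knoll = 70; combined 82.

82 blocks — the smallest possible combined total.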